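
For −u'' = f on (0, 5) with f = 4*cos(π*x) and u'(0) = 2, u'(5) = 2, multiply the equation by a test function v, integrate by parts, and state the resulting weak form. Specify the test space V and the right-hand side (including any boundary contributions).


V = H^1(0, 5) (v unrestricted at boundary; u is determined up to an additive constant); weak form: ∫_0^5 u'v' dx = ∫_0^5 (4*cos(π*x)) v dx + 2·v(5) − 2·v(0) for all v ∈ V.

Multiply both sides by a test function v and integrate from 0 to 5:
  ∫_0^5 −u''(x) v(x) dx = ∫_0^5 f(x) v(x) dx.
Integrate the LHS by parts once:
  ∫_0^5 −u'' v dx = −[u'(x) v(x)]_0^5 + ∫_0^5 u'(x) v'(x) dx.
Thus ∫_0^5 u'(x) v'(x) dx = ∫_0^5 f(x) v(x) dx + [u'(x) v(x)]_0^5.
Choose V so that boundary terms are either known or forced to vanish.
u has inhomogeneous Neumann u'(0) = 2, u'(5) = 2. [u' v]_0^5 = (2)·v(5) − (2)·v(0) = 2·v(5) − 2·v(0). Take V = H^1(0, 5); boundary term becomes part of RHS.
Weak formulation: find u (satisfying any essential BC) such that ∫_0^5 u'(x) v'(x) dx = ∫_0^5 f v dx + 2·v(5) − 2·v(0) for all v ∈ V (Neumann data are natural BCs: they enter the RHS as boundary terms).
Substituting f(x) = 4*cos(π*x), the right-hand side is ∫_0^5 (4*cos(π*x)) v dx + 2·v(5) − 2·v(0).
Compatibility check (pure Neumann): taking v ≡ 1 ∈ V gives 0 = ∫_0^5 f dx + (2) − (2), i.e. ∫_0^5 f dx must equal u'(0) − u'(5) = 0. Indeed ∫_0^5 (4*cos(π*x)) dx = 0, so the data are compatible. The solution is then unique only up to an additive constant (fix it e.g. by requiring ∫_0^5 u dx = 0).


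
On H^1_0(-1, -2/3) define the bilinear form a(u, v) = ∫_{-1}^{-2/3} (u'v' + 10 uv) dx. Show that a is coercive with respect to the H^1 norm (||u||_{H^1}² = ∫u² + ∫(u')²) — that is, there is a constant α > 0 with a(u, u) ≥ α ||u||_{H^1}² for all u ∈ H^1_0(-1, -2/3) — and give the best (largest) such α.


α = 1

Coercivity of a(·,·) on H^1_0(-1, -2/3) means a(u, u) ≥ α ||u||_{H^1}² for every u ∈ H^1_0.
The interval has length L = 1/3, and Poincaré/coercivity depend only on L. Here a(u, u) = ∫(u')² + (10)·∫u².
Here c = 10 ≥ 1, so a(u,u) = ∫(u')² + c∫u² ≥ ∫(u')² + ∫u² = ||u||_{H^1}², i.e. α = 1 works. No larger α is possible: a(u,u) ≥ α||u||_{H^1}² means (1−α)∫(u')² ≥ (α−c)∫u², and for the modes u_n = sin(nπ(x−x₀)/L) (x₀ the left endpoint) one has ∫u_n²/∫(u_n')² = (L/(nπ))² → 0, so a(u_n,u_n)/||u_n||_{H^1}² → 1. Hence the optimal constant is α = 1.
Therefore α = 1.


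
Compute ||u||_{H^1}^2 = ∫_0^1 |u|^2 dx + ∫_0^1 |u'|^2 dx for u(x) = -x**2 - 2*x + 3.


||u||_{H^1}^2 = 193/15

The H^1 norm (squared) on an interval (0, L) is
  ||u||_{H^1}^2 = ∫_0^L u(x)^2 dx + ∫_0^L u'(x)^2 dx.
Compute u'(x) = -2*x - 2.
Then u(x)^2 = x**4 + 4*x**3 - 2*x**2 - 12*x + 9 and u'(x)^2 = 4*x**2 + 8*x + 4.
Integrate each monomial from 0 to 1 using ∫_0^1 c·x^n dx = c·1^(n+1)/(n+1):
  ∫_0^1 u(x)^2 dx = ∫_0^1 (x^4 + 4*x^3 - 2*x^2 - 12*x + 9) dx. Term by term:
    ∫_0^1 x^4 dx = 1/5;  ∫_0^1 4*x^3 dx = 1;  ∫_0^1 -2*x^2 dx = -2/3;
    ∫_0^1 -12*x dx = -6;  ∫_0^1 9 dx = 9.
  Sum: 1/5 + 1 − 2/3 − 6 + 9 = 53/15.
  ∫_0^1 u'(x)^2 dx = ∫_0^1 (4*x^2 + 8*x + 4) dx. Term by term:
    ∫_0^1 4*x^2 dx = 4/3;  ∫_0^1 8*x dx = 4;  ∫_0^1 4 dx = 4.
  Sum: 4/3 + 4 + 4 = 28/3.
Adding: ||u||_{H^1}^2 = 53/15 + 28/3 = 193/15.


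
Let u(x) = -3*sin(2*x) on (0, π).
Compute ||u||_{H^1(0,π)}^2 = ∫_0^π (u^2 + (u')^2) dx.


||u||_{H^1(0,π)}^2 = 45*π/2

u'(x) = -6*cos(2*x).
Expand u² and (u')² and integrate term by term on (0, π), using: for integers n ≥ 1, ∫_0^π sin²(nx) dx = ∫_0^π cos²(nx) dx = π/2; for n ≠ n', ∫_0^π sin(nx)sin(n'x) dx = ∫_0^π cos(nx)cos(n'x) dx = 0; and by product-to-sum, ∫_0^π sin(nx)cos(n'x) dx = ½∫_0^π [sin((n+n')x) + sin((n−n')x)] dx, which is 0 when n+n' is even and 2n/(n²−n'²) when n+n' is odd (it need not vanish on (0, π)).
  u² squared terms: (-3)²·∫sin(2x)² dx = 9·π/2 = 9*π/2.
  So ∫_0^π u² dx = 9*π/2.
  (u')² squared terms: (-6)²·∫cos(2x)² dx = 36·π/2 = 18*π.
  So ∫_0^π (u')² dx = 18*π.
||u||_{H^1}^2 = (9*π/2) + (18*π) = 45*π/2.


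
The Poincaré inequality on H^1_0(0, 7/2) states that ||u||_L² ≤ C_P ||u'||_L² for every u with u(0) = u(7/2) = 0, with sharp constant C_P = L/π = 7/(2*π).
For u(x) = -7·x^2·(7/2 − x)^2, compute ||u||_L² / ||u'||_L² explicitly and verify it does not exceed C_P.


||u||_L² / ||u'||_L² = 7*sqrt(3)/12 < C_P = 7/(2*π).

u(x) = -7·x^2·(7/2 − x)^2, so u'(x) = 7*x*(-8*x^2 + 42*x - 49)/2.
u(x) = -7·x^2·(7/2 − x)^2 vanishes at x = 0 and x = 7/2, so u ∈ H^1_0(0, 7/2). Differentiate via the product rule and integrate the resulting polynomials term by term.
  ∫_0^7/2 u² dx = ∫_0^7/2 (49*x^8 - 686*x^7 + 7203*x^6/2 - 16807*x^5/2 + 117649*x^4/16) dx. Term by term:
    ∫_0^7/2 49*x^8 dx = 1977326743/4608;  ∫_0^7/2 -686*x^7 dx = -1977326743/1024;  ∫_0^7/2 7203*x^6/2 dx = 847425747/256;
    ∫_0^7/2 -16807*x^5/2 dx = -1977326743/768;  ∫_0^7/2 117649*x^4/16 dx = 1977326743/2560.
  Sum: 1977326743/4608 − 1977326743/1024 + 847425747/256 − 1977326743/768 + 1977326743/2560 = 282475249/46080.
  ∫_0^7/2 (u')² dx = ∫_0^7/2 (784*x^6 - 8232*x^5 + 31213*x^4 - 50421*x^3 + 117649*x^2/4) dx. Term by term:
    ∫_0^7/2 784*x^6 dx = 5764801/8;  ∫_0^7/2 -8232*x^5 dx = -40353607/16;  ∫_0^7/2 31213*x^4 dx = 524596891/160;
    ∫_0^7/2 -50421*x^3 dx = -121060821/64;  ∫_0^7/2 117649*x^2/4 dx = 40353607/96.
  Sum: 5764801/8 − 40353607/16 + 524596891/160 − 121060821/64 + 40353607/96 = 5764801/960.
∫_0^7/2 u² dx = 282475249/46080, so ||u||_L² = 16807*sqrt(5)/480.
∫_0^7/2 (u')² dx = 5764801/960, so ||u'||_L² = 2401*sqrt(15)/120.
Ratio ||u||_L² / ||u'||_L² = 7*sqrt(3)/12.
Sharp Poincaré constant on H^1_0(0, 7/2) is C_P = L/π = 7/(2*π), achieved by sin(2*π/7·x).
A polynomial bump cannot attain the sharp Poincaré constant (only the first sine eigenfunction does), so the ratio is strictly less than C_P, consistent with ||u||_L² ≤ C_P ||u'||_L².


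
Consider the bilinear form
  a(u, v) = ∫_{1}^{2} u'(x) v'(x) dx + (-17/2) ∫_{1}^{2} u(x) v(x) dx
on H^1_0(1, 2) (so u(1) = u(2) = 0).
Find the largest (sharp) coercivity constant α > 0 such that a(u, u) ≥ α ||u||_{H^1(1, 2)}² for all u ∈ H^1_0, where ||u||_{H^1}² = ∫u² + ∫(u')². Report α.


α = (-17/2 + π^2)/(1 + π^2)

Coercivity of a(·,·) on H^1_0(1, 2) means a(u, u) ≥ α ||u||_{H^1}² for every u ∈ H^1_0.
The interval has length L = 1, and Poincaré/coercivity depend only on L. Here a(u, u) = ∫(u')² + (-17/2)·∫u².
Here c = -17/2 < 0 with |c| < (π/L)² = π^2, so coercivity still holds. The condition a(u,u) ≥ α||u||_{H^1}² reads (1−α)∫(u')² ≥ (α−c)∫u². Any admissible α is ≤ 1 (rapidly oscillating u have ∫u²/∫(u')² → 0), and α = 1 would force 0 ≥ (1−c)∫u², impossible since c < 1; so 1−α > 0. By the sharp Poincaré inequality on H^1_0 of an interval of length L, ∫(u')² ≥ (π/L)²∫u² with equality for the first sine mode sin(π(x−x₀)/L) (x₀ the left endpoint), so the inequality holds for all u iff (1−α)(π/L)² ≥ α − c, i.e. α ≤ ((π/L)² + c)/((π/L)² + 1) = (1 + c(L/π)²)/(1 + (L/π)²). (Direct route, valid since c ≤ 0: Poincaré gives c∫u² ≥ c(L/π)²∫(u')², so a(u,u) ≥ (1 + c(L/π)²)∫(u')², while ||u||_{H^1}² ≤ (1 + (L/π)²)∫(u')²; dividing yields the same α.) With (π/L)² = π^2 and c = -17/2, the largest admissible constant is α = ((π/L)² + c)/((π/L)² + 1).
Simplifying, α = (-17/2 + π^2)/(1 + π^2).


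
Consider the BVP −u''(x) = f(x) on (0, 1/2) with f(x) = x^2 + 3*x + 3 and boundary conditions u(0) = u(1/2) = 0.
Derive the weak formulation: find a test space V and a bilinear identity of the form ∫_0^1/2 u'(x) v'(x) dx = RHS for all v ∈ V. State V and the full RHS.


V = H^1_0(0, 1/2) (so v(0) = v(1/2) = 0); weak form: ∫_0^1/2 u'v' dx = ∫_0^1/2 (x^2 + 3*x + 3) v dx for all v ∈ V.

Multiply both sides by a test function v and integrate from 0 to 1/2:
  ∫_0^1/2 −u''(x) v(x) dx = ∫_0^1/2 f(x) v(x) dx.
Integrate the LHS by parts once:
  ∫_0^1/2 −u'' v dx = −[u'(x) v(x)]_0^1/2 + ∫_0^1/2 u'(x) v'(x) dx.
Thus ∫_0^1/2 u'(x) v'(x) dx = ∫_0^1/2 f(x) v(x) dx + [u'(x) v(x)]_0^1/2.
Choose V so that boundary terms are either known or forced to vanish.
u is Dirichlet: u(0) = u(1/2) = 0. Let V = H^1_0(0, 1/2); then v(0) = v(1/2) = 0, and [u' v]_0^1/2 = 0.
Weak formulation: find u (satisfying any essential BC) such that ∫_0^1/2 u'(x) v'(x) dx = ∫_0^1/2 f v dx for all v ∈ V.
Substituting f(x) = x^2 + 3*x + 3, the right-hand side is ∫_0^1/2 (x^2 + 3*x + 3) v dx.


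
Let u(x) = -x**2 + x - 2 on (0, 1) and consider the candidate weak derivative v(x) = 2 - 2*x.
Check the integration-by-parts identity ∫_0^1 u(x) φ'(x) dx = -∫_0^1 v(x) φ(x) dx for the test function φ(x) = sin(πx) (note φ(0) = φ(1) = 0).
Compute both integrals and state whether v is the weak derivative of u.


LHS = 0, RHS = -2/π. No, v is not the weak derivative of u.

u(x) = -x**2 + x - 2, classical derivative u'(x) = 1 - 2*x.
φ(x) = sin(πx), so φ'(x) = π*cos(π*x).
Note φ(0) = φ(1) = 0, so the boundary term u·φ vanishes.
LHS = ∫_0^1 u(x) φ'(x) dx = ∫_0^1 (-π*x^2*cos(π*x) + π*x*cos(π*x) - 2*π*cos(π*x)) dx. Term by term:
  ∫_0^1 -2*π*cos(π*x) dx = 0;  ∫_0^1 π*x*cos(π*x) dx = -2/π;  ∫_0^1 -π*x^2*cos(π*x) dx = 2/π.
Sum: 0 − 2/π + 2/π = 0.
So LHS = 0.
∫_0^1 v(x) φ(x) dx = ∫_0^1 (-2*x*sin(π*x) + 2*sin(π*x)) dx. Term by term:
  ∫_0^1 2*sin(π*x) dx = 4/π;  ∫_0^1 -2*x*sin(π*x) dx = -2/π.
Sum: 4/π − 2/π = 2/π.
So RHS = -∫_0^1 v(x) φ(x) dx = -2/π.
LHS − RHS = 2/π ≠ 0, so the identity fails.
(For a valid weak derivative the identity must hold for EVERY test function, in particular this one. The failure shows v is NOT the weak derivative of u.)
Correct weak derivative would be u'(x) = 1 - 2*x.


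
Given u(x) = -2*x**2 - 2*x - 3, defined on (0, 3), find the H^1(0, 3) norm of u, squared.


||u||_{H^1}^2 = 4047/5

The H^1 norm (squared) on an interval (0, L) is
  ||u||_{H^1}^2 = ∫_0^L u(x)^2 dx + ∫_0^L u'(x)^2 dx.
Compute u'(x) = -4*x - 2.
Then u(x)^2 = 4*x**4 + 8*x**3 + 16*x**2 + 12*x + 9 and u'(x)^2 = 16*x**2 + 16*x + 4.
Integrate each monomial from 0 to 3 using ∫_0^3 c·x^n dx = c·3^(n+1)/(n+1):
  ∫_0^3 u(x)^2 dx = ∫_0^3 (4*x^4 + 8*x^3 + 16*x^2 + 12*x + 9) dx. Term by term:
    ∫_0^3 4*x^4 dx = 972/5;  ∫_0^3 8*x^3 dx = 162;  ∫_0^3 16*x^2 dx = 144;
    ∫_0^3 12*x dx = 54;  ∫_0^3 9 dx = 27.
  Sum: 972/5 + 162 + 144 + 54 + 27 = 2907/5.
  ∫_0^3 u'(x)^2 dx = ∫_0^3 (16*x^2 + 16*x + 4) dx. Term by term:
    ∫_0^3 16*x^2 dx = 144;  ∫_0^3 16*x dx = 72;  ∫_0^3 4 dx = 12.
  Sum: 144 + 72 + 12 = 228.
Adding: ||u||_{H^1}^2 = 2907/5 + 228 = 4047/5.


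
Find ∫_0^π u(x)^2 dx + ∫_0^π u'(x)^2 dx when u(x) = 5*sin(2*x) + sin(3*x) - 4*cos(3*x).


||u||_{H^1(0,π)}^2 = 320 + 295*π/2

u'(x) = 12*sin(3*x) + 10*cos(2*x) + 3*cos(3*x).
Expand u² and (u')² and integrate term by term on (0, π), using: for integers n ≥ 1, ∫_0^π sin²(nx) dx = ∫_0^π cos²(nx) dx = π/2; for n ≠ n', ∫_0^π sin(nx)sin(n'x) dx = ∫_0^π cos(nx)cos(n'x) dx = 0; and by product-to-sum, ∫_0^π sin(nx)cos(n'x) dx = ½∫_0^π [sin((n+n')x) + sin((n−n')x)] dx, which is 0 when n+n' is even and 2n/(n²−n'²) when n+n' is odd (it need not vanish on (0, π)).
  u² squared terms: (-4)²·∫cos(3x)² dx = 16·π/2 = 8*π;  (5)²·∫sin(2x)² dx = 25·π/2 = 25*π/2;  (1)²·∫sin(3x)² dx = 1·π/2 = π/2.
  u² cross terms: 2·(-4)·(5)·∫cos(3x)·sin(2x) dx = -40·(-4/5) = 32;  2·(-4)·(1)·∫cos(3x)·sin(3x) dx = -8·(0) = 0;  2·(5)·(1)·∫sin(2x)·sin(3x) dx = 10·(0) = 0.
  So ∫_0^π u² dx = 8*π + 25*π/2 + π/2 + 32 + 0 + 0 = 32 + 21*π.
  (u')² squared terms: (3)²·∫cos(3x)² dx = 9·π/2 = 9*π/2;  (10)²·∫cos(2x)² dx = 100·π/2 = 50*π;  (12)²·∫sin(3x)² dx = 144·π/2 = 72*π.
  (u')² cross terms: 2·(3)·(10)·∫cos(3x)·cos(2x) dx = 60·(0) = 0;  2·(3)·(12)·∫cos(3x)·sin(3x) dx = 72·(0) = 0;  2·(10)·(12)·∫cos(2x)·sin(3x) dx = 240·(6/5) = 288.
  So ∫_0^π (u')² dx = 9*π/2 + 50*π + 72*π + 0 + 0 + 288 = 288 + 253*π/2.
||u||_{H^1}^2 = (32 + 21*π) + (288 + 253*π/2) = 320 + 295*π/2.


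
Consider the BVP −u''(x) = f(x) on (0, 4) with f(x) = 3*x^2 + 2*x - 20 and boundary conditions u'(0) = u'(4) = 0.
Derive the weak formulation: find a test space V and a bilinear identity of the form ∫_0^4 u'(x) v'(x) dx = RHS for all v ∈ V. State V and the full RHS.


V = H^1(0, 4) (no boundary constraint on v; u is determined up to an additive constant); weak form: ∫_0^4 u'v' dx = ∫_0^4 (3*x^2 + 2*x - 20) v dx for all v ∈ V.

Multiply both sides by a test function v and integrate from 0 to 4:
  ∫_0^4 −u''(x) v(x) dx = ∫_0^4 f(x) v(x) dx.
Integrate the LHS by parts once:
  ∫_0^4 −u'' v dx = −[u'(x) v(x)]_0^4 + ∫_0^4 u'(x) v'(x) dx.
Thus ∫_0^4 u'(x) v'(x) dx = ∫_0^4 f(x) v(x) dx + [u'(x) v(x)]_0^4.
Choose V so that boundary terms are either known or forced to vanish.
u has homogeneous Neumann: u'(0) = u'(4) = 0. So [u' v]_0^4 = 0·v(4) − 0·v(0) = 0 for any v; take V = H^1(0, 4).
Weak formulation: find u (satisfying any essential BC) such that ∫_0^4 u'(x) v'(x) dx = ∫_0^4 f v dx for all v ∈ V (homogeneous Neumann, so boundary terms vanish).
Substituting f(x) = 3*x^2 + 2*x - 20, the right-hand side is ∫_0^4 (3*x^2 + 2*x - 20) v dx.
Compatibility check (pure Neumann): taking v ≡ 1 ∈ V gives 0 = ∫_0^4 f dx + (0) − (0), i.e. ∫_0^4 f dx must equal u'(0) − u'(4) = 0. Indeed ∫_0^4 (3*x^2 + 2*x - 20) dx = 0, so the data are compatible. The solution is then unique only up to an additive constant (fix it e.g. by requiring ∫_0^4 u dx = 0).


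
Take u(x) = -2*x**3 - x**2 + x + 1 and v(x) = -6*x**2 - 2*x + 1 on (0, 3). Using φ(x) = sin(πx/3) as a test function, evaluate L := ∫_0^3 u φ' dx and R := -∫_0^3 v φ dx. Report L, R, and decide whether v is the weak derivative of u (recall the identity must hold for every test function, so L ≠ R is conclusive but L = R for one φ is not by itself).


LHS = -648/π^3 + 174/π, RHS = -648/π^3 + 174/π. Yes, v = u' weakly.

u(x) = -2*x**3 - x**2 + x + 1, classical derivative u'(x) = -6*x**2 - 2*x + 1.
φ(x) = sin(πx/3), so φ'(x) = π*cos(π*x/3)/3.
Note φ(0) = φ(3) = 0, so the boundary term u·φ vanishes.
LHS = ∫_0^3 u(x) φ'(x) dx = ∫_0^3 (-2*π*x^3*cos(π*x/3)/3 - π*x^2*cos(π*x/3)/3 + π*x*cos(π*x/3)/3 + π*cos(π*x/3)/3) dx. Term by term:
  ∫_0^3 π*cos(π*x/3)/3 dx = 0;  ∫_0^3 -2*π*x^3*cos(π*x/3)/3 dx = -648/π^3 + 162/π;  ∫_0^3 -π*x^2*cos(π*x/3)/3 dx = 18/π;
  ∫_0^3 π*x*cos(π*x/3)/3 dx = -6/π.
Sum: 0 + -648/π^3 + 162/π + 18/π − 6/π = -648/π^3 + 174/π.
So LHS = -648/π^3 + 174/π.
∫_0^3 v(x) φ(x) dx = ∫_0^3 (-6*x^2*sin(π*x/3) - 2*x*sin(π*x/3) + sin(π*x/3)) dx. Term by term:
  ∫_0^3 -6*x^2*sin(π*x/3) dx = -162/π + 648/π^3;  ∫_0^3 -2*x*sin(π*x/3) dx = -18/π;  ∫_0^3 sin(π*x/3) dx = 6/π.
Sum: -162/π + 648/π^3 − 18/π + 6/π = -174/π + 648/π^3.
So RHS = -∫_0^3 v(x) φ(x) dx = -648/π^3 + 174/π.
LHS = RHS, so the identity holds for this test φ.
Moreover u is smooth here and v(x) = u'(x) = -6*x**2 - 2*x + 1 pointwise, so the identity holds for every test function. Hence v is the weak derivative of u.


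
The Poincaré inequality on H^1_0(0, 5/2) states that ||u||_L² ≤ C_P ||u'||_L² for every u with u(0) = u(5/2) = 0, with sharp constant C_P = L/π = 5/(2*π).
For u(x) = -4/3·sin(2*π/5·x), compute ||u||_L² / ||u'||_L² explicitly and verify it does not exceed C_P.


||u||_L² / ||u'||_L² = 5/(2*π) = C_P.

u(x) = -4/3·sin(2*π/5·x), so u'(x) = -8*π*cos(2*π*x/5)/15.
Writing u(x) = A·sin(kπx/L) with A = -4/3 and k = 1, use ∫_0^L sin²(kπx/L) dx = L/2 and ∫_0^L cos²(kπx/L) dx = L/2.
u² = 16/9·sin²(2*π/5·x) and (u')² = 64*π^2/225·cos²(2*π/5·x), and each of sin², cos² integrates to L/2 = 5/4 over (0, 5/2).
∫_0^5/2 u² dx = 20/9, so ||u||_L² = 2*sqrt(5)/3.
∫_0^5/2 (u')² dx = 16*π^2/45, so ||u'||_L² = 4*sqrt(5)*π/15.
Ratio ||u||_L² / ||u'||_L² = 5/(2*π).
Sharp Poincaré constant on H^1_0(0, 5/2) is C_P = L/π = 5/(2*π), achieved by sin(2*π/5·x).
This is the k = 1 eigenfunction (up to amplitude), so the ratio equals the sharp Poincaré constant exactly.


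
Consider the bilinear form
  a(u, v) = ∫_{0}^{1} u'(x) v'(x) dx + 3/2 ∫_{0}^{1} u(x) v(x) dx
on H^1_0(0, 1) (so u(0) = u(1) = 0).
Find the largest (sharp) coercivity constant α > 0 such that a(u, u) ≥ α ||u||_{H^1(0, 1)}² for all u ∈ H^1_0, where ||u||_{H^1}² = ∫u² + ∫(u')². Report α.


α = 1

Coercivity of a(·,·) on H^1_0(0, 1) means a(u, u) ≥ α ||u||_{H^1}² for every u ∈ H^1_0.
The interval has length L = 1, and Poincaré/coercivity depend only on L. Here a(u, u) = ∫(u')² + (3/2)·∫u².
Here c = 3/2 ≥ 1, so a(u,u) = ∫(u')² + c∫u² ≥ ∫(u')² + ∫u² = ||u||_{H^1}², i.e. α = 1 works. No larger α is possible: a(u,u) ≥ α||u||_{H^1}² means (1−α)∫(u')² ≥ (α−c)∫u², and for the modes u_n = sin(nπ(x−x₀)/L) (x₀ the left endpoint) one has ∫u_n²/∫(u_n')² = (L/(nπ))² → 0, so a(u_n,u_n)/||u_n||_{H^1}² → 1. Hence the optimal constant is α = 1.
Therefore α = 1.


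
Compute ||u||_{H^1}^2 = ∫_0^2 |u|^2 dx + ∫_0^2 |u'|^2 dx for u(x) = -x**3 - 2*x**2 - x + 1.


||u||_{H^1}^2 = 6880/21

The H^1 norm (squared) on an interval (0, L) is
  ||u||_{H^1}^2 = ∫_0^L u(x)^2 dx + ∫_0^L u'(x)^2 dx.
Compute u'(x) = -3*x**2 - 4*x - 1.
Then u(x)^2 = x**6 + 4*x**5 + 6*x**4 + 2*x**3 - 3*x**2 - 2*x + 1 and u'(x)^2 = 9*x**4 + 24*x**3 + 22*x**2 + 8*x + 1.
Integrate each monomial from 0 to 2 using ∫_0^2 c·x^n dx = c·2^(n+1)/(n+1):
  ∫_0^2 u(x)^2 dx = ∫_0^2 (x^6 + 4*x^5 + 6*x^4 + 2*x^3 - 3*x^2 - 2*x + 1) dx. Term by term:
    ∫_0^2 x^6 dx = 128/7;  ∫_0^2 4*x^5 dx = 128/3;  ∫_0^2 6*x^4 dx = 192/5;
    ∫_0^2 2*x^3 dx = 8;  ∫_0^2 -3*x^2 dx = -8;  ∫_0^2 -2*x dx = -4;
    ∫_0^2 1 dx = 2.
  Sum: 128/7 + 128/3 + 192/5 + 8 − 8 − 4 + 2 = 10222/105.
  ∫_0^2 u'(x)^2 dx = ∫_0^2 (9*x^4 + 24*x^3 + 22*x^2 + 8*x + 1) dx. Term by term:
    ∫_0^2 9*x^4 dx = 288/5;  ∫_0^2 24*x^3 dx = 96;  ∫_0^2 22*x^2 dx = 176/3;
    ∫_0^2 8*x dx = 16;  ∫_0^2 1 dx = 2.
  Sum: 288/5 + 96 + 176/3 + 16 + 2 = 3454/15.
Adding: ||u||_{H^1}^2 = 10222/105 + 3454/15 = 6880/21.


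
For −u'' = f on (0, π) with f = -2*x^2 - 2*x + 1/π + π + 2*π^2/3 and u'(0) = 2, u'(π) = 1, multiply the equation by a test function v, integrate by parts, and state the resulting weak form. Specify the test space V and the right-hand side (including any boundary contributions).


V = H^1(0, π) (v unrestricted at boundary; u is determined up to an additive constant); weak form: ∫_0^π u'v' dx = ∫_0^π (-2*x^2 - 2*x + 1/π + π + 2*π^2/3) v dx + v(π) − 2·v(0) for all v ∈ V.

Multiply both sides by a test function v and integrate from 0 to π:
  ∫_0^π −u''(x) v(x) dx = ∫_0^π f(x) v(x) dx.
Integrate the LHS by parts once:
  ∫_0^π −u'' v dx = −[u'(x) v(x)]_0^π + ∫_0^π u'(x) v'(x) dx.
Thus ∫_0^π u'(x) v'(x) dx = ∫_0^π f(x) v(x) dx + [u'(x) v(x)]_0^π.
Choose V so that boundary terms are either known or forced to vanish.
u has inhomogeneous Neumann u'(0) = 2, u'(π) = 1. [u' v]_0^π = (1)·v(π) − (2)·v(0) = v(π) − 2·v(0). Take V = H^1(0, π); boundary term becomes part of RHS.
Weak formulation: find u (satisfying any essential BC) such that ∫_0^π u'(x) v'(x) dx = ∫_0^π f v dx + v(π) − 2·v(0) for all v ∈ V (Neumann data are natural BCs: they enter the RHS as boundary terms).
Substituting f(x) = -2*x^2 - 2*x + 1/π + π + 2*π^2/3, the right-hand side is ∫_0^π (-2*x^2 - 2*x + 1/π + π + 2*π^2/3) v dx + v(π) − 2·v(0).
Compatibility check (pure Neumann): taking v ≡ 1 ∈ V gives 0 = ∫_0^π f dx + (1) − (2), i.e. ∫_0^π f dx must equal u'(0) − u'(π) = 1. Indeed ∫_0^π (-2*x^2 - 2*x + 1/π + π + 2*π^2/3) dx = 1, so the data are compatible. The solution is then unique only up to an additive constant (fix it e.g. by requiring ∫_0^π u dx = 0).


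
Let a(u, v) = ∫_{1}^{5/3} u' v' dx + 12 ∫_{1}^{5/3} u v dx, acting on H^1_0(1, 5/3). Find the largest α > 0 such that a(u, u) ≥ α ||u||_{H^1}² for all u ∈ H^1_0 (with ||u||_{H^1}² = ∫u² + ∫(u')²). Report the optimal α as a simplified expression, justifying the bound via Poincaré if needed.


α = 1

Coercivity of a(·,·) on H^1_0(1, 5/3) means a(u, u) ≥ α ||u||_{H^1}² for every u ∈ H^1_0.
The interval has length L = 2/3, and Poincaré/coercivity depend only on L. Here a(u, u) = ∫(u')² + (12)·∫u².
Here c = 12 ≥ 1, so a(u,u) = ∫(u')² + c∫u² ≥ ∫(u')² + ∫u² = ||u||_{H^1}², i.e. α = 1 works. No larger α is possible: a(u,u) ≥ α||u||_{H^1}² means (1−α)∫(u')² ≥ (α−c)∫u², and for the modes u_n = sin(nπ(x−x₀)/L) (x₀ the left endpoint) one has ∫u_n²/∫(u_n')² = (L/(nπ))² → 0, so a(u_n,u_n)/||u_n||_{H^1}² → 1. Hence the optimal constant is α = 1.
Therefore α = 1.


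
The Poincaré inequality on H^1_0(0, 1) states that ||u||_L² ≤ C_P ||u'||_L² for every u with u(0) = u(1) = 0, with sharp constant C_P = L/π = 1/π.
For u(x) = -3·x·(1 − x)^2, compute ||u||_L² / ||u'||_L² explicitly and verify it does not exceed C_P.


||u||_L² / ||u'||_L² = sqrt(14)/14 < C_P = 1/π.

u(x) = -3·x·(1 − x)^2, so u'(x) = 3*(1 - 3*x)*(x - 1).
u(x) = -3·x·(1 − x)^2 vanishes at x = 0 and x = 1, so u ∈ H^1_0(0, 1). Differentiate via the product rule and integrate the resulting polynomials term by term.
  ∫_0^1 u² dx = ∫_0^1 (9*x^6 - 36*x^5 + 54*x^4 - 36*x^3 + 9*x^2) dx. Term by term:
    ∫_0^1 9*x^6 dx = 9/7;  ∫_0^1 -36*x^5 dx = -6;  ∫_0^1 54*x^4 dx = 54/5;
    ∫_0^1 -36*x^3 dx = -9;  ∫_0^1 9*x^2 dx = 3.
  Sum: 9/7 − 6 + 54/5 − 9 + 3 = 3/35.
  ∫_0^1 (u')² dx = ∫_0^1 (81*x^4 - 216*x^3 + 198*x^2 - 72*x + 9) dx. Term by term:
    ∫_0^1 81*x^4 dx = 81/5;  ∫_0^1 -216*x^3 dx = -54;  ∫_0^1 198*x^2 dx = 66;
    ∫_0^1 -72*x dx = -36;  ∫_0^1 9 dx = 9.
  Sum: 81/5 − 54 + 66 − 36 + 9 = 6/5.
∫_0^1 u² dx = 3/35, so ||u||_L² = sqrt(105)/35.
∫_0^1 (u')² dx = 6/5, so ||u'||_L² = sqrt(30)/5.
Ratio ||u||_L² / ||u'||_L² = sqrt(14)/14.
Sharp Poincaré constant on H^1_0(0, 1) is C_P = L/π = 1/π, achieved by sin(π·x).
A polynomial bump cannot attain the sharp Poincaré constant (only the first sine eigenfunction does), so the ratio is strictly less than C_P, consistent with ||u||_L² ≤ C_P ||u'||_L².


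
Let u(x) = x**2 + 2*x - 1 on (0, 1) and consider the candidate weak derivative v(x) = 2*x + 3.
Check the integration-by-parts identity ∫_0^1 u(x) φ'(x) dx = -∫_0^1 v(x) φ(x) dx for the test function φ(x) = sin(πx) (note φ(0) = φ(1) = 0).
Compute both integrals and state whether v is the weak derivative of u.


LHS = -6/π, RHS = -8/π. No, v is not the weak derivative of u.

u(x) = x**2 + 2*x - 1, classical derivative u'(x) = 2*x + 2.
φ(x) = sin(πx), so φ'(x) = π*cos(π*x).
Note φ(0) = φ(1) = 0, so the boundary term u·φ vanishes.
LHS = ∫_0^1 u(x) φ'(x) dx = ∫_0^1 (π*x^2*cos(π*x) + 2*π*x*cos(π*x) - π*cos(π*x)) dx. Term by term:
  ∫_0^1 -π*cos(π*x) dx = 0;  ∫_0^1 π*x^2*cos(π*x) dx = -2/π;  ∫_0^1 2*π*x*cos(π*x) dx = -4/π.
Sum: 0 − 2/π − 4/π = -6/π.
So LHS = -6/π.
∫_0^1 v(x) φ(x) dx = ∫_0^1 (2*x*sin(π*x) + 3*sin(π*x)) dx. Term by term:
  ∫_0^1 3*sin(π*x) dx = 6/π;  ∫_0^1 2*x*sin(π*x) dx = 2/π.
Sum: 6/π + 2/π = 8/π.
So RHS = -∫_0^1 v(x) φ(x) dx = -8/π.
LHS − RHS = 2/π ≠ 0, so the identity fails.
(For a valid weak derivative the identity must hold for EVERY test function, in particular this one. The failure shows v is NOT the weak derivative of u.)
Correct weak derivative would be u'(x) = 2*x + 2.


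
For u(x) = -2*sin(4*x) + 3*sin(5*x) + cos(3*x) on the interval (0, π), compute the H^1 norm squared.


||u||_{H^1(0,π)}^2 = -320/7 + 156*π

u'(x) = -3*sin(3*x) - 8*cos(4*x) + 15*cos(5*x).
Expand u² and (u')² and integrate term by term on (0, π), using: for integers n ≥ 1, ∫_0^π sin²(nx) dx = ∫_0^π cos²(nx) dx = π/2; for n ≠ n', ∫_0^π sin(nx)sin(n'x) dx = ∫_0^π cos(nx)cos(n'x) dx = 0; and by product-to-sum, ∫_0^π sin(nx)cos(n'x) dx = ½∫_0^π [sin((n+n')x) + sin((n−n')x)] dx, which is 0 when n+n' is even and 2n/(n²−n'²) when n+n' is odd (it need not vanish on (0, π)).
  u² squared terms: (-2)²·∫sin(4x)² dx = 4·π/2 = 2*π;  (3)²·∫sin(5x)² dx = 9·π/2 = 9*π/2;  (1)²·∫cos(3x)² dx = 1·π/2 = π/2.
  u² cross terms: 2·(-2)·(3)·∫sin(4x)·sin(5x) dx = -12·(0) = 0;  2·(-2)·(1)·∫sin(4x)·cos(3x) dx = -4·(8/7) = -32/7;  2·(3)·(1)·∫sin(5x)·cos(3x) dx = 6·(0) = 0.
  So ∫_0^π u² dx = 2*π + 9*π/2 + π/2 + 0 − 32/7 + 0 = -32/7 + 7*π.
  (u')² squared terms: (-8)²·∫cos(4x)² dx = 64·π/2 = 32*π;  (-3)²·∫sin(3x)² dx = 9·π/2 = 9*π/2;  (15)²·∫cos(5x)² dx = 225·π/2 = 225*π/2.
  (u')² cross terms: 2·(-8)·(-3)·∫cos(4x)·sin(3x) dx = 48·(-6/7) = -288/7;  2·(-8)·(15)·∫cos(4x)·cos(5x) dx = -240·(0) = 0;  2·(-3)·(15)·∫sin(3x)·cos(5x) dx = -90·(0) = 0.
  So ∫_0^π (u')² dx = 32*π + 9*π/2 + 225*π/2 − 288/7 + 0 + 0 = -288/7 + 149*π.
||u||_{H^1}^2 = (-32/7 + 7*π) + (-288/7 + 149*π) = -320/7 + 156*π.


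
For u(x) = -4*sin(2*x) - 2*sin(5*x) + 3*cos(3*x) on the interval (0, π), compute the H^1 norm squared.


||u||_{H^1(0,π)}^2 = 192 + 137*π

u'(x) = -9*sin(3*x) - 8*cos(2*x) - 10*cos(5*x).
Expand u² and (u')² and integrate term by term on (0, π), using: for integers n ≥ 1, ∫_0^π sin²(nx) dx = ∫_0^π cos²(nx) dx = π/2; for n ≠ n', ∫_0^π sin(nx)sin(n'x) dx = ∫_0^π cos(nx)cos(n'x) dx = 0; and by product-to-sum, ∫_0^π sin(nx)cos(n'x) dx = ½∫_0^π [sin((n+n')x) + sin((n−n')x)] dx, which is 0 when n+n' is even and 2n/(n²−n'²) when n+n' is odd (it need not vanish on (0, π)).
  u² squared terms: (-4)²·∫sin(2x)² dx = 16·π/2 = 8*π;  (-2)²·∫sin(5x)² dx = 4·π/2 = 2*π;  (3)²·∫cos(3x)² dx = 9·π/2 = 9*π/2.
  u² cross terms: 2·(-4)·(-2)·∫sin(2x)·sin(5x) dx = 16·(0) = 0;  2·(-4)·(3)·∫sin(2x)·cos(3x) dx = -24·(-4/5) = 96/5;  2·(-2)·(3)·∫sin(5x)·cos(3x) dx = -12·(0) = 0.
  So ∫_0^π u² dx = 8*π + 2*π + 9*π/2 + 0 + 96/5 + 0 = 96/5 + 29*π/2.
  (u')² squared terms: (-10)²·∫cos(5x)² dx = 100·π/2 = 50*π;  (-9)²·∫sin(3x)² dx = 81·π/2 = 81*π/2;  (-8)²·∫cos(2x)² dx = 64·π/2 = 32*π.
  (u')² cross terms: 2·(-10)·(-9)·∫cos(5x)·sin(3x) dx = 180·(0) = 0;  2·(-10)·(-8)·∫cos(5x)·cos(2x) dx = 160·(0) = 0;  2·(-9)·(-8)·∫sin(3x)·cos(2x) dx = 144·(6/5) = 864/5.
  So ∫_0^π (u')² dx = 50*π + 81*π/2 + 32*π + 0 + 0 + 864/5 = 864/5 + 245*π/2.
||u||_{H^1}^2 = (96/5 + 29*π/2) + (864/5 + 245*π/2) = 192 + 137*π.


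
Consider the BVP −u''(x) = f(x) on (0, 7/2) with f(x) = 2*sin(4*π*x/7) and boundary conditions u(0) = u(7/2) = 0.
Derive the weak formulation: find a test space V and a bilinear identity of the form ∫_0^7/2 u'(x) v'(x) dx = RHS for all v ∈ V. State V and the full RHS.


V = H^1_0(0, 7/2) (so v(0) = v(7/2) = 0); weak form: ∫_0^7/2 u'v' dx = ∫_0^7/2 (2*sin(4*π*x/7)) v dx for all v ∈ V.

Multiply both sides by a test function v and integrate from 0 to 7/2:
  ∫_0^7/2 −u''(x) v(x) dx = ∫_0^7/2 f(x) v(x) dx.
Integrate the LHS by parts once:
  ∫_0^7/2 −u'' v dx = −[u'(x) v(x)]_0^7/2 + ∫_0^7/2 u'(x) v'(x) dx.
Thus ∫_0^7/2 u'(x) v'(x) dx = ∫_0^7/2 f(x) v(x) dx + [u'(x) v(x)]_0^7/2.
Choose V so that boundary terms are either known or forced to vanish.
u is Dirichlet: u(0) = u(7/2) = 0. Let V = H^1_0(0, 7/2); then v(0) = v(7/2) = 0, and [u' v]_0^7/2 = 0.
Weak formulation: find u (satisfying any essential BC) such that ∫_0^7/2 u'(x) v'(x) dx = ∫_0^7/2 f v dx for all v ∈ V.
Substituting f(x) = 2*sin(4*π*x/7), the right-hand side is ∫_0^7/2 (2*sin(4*π*x/7)) v dx.


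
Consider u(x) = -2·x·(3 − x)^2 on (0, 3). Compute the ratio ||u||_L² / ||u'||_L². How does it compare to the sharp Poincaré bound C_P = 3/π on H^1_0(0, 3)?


||u||_L² / ||u'||_L² = 3*sqrt(14)/14 < C_P = 3/π.

u(x) = -2·x·(3 − x)^2, so u'(x) = 6*(1 - x)*(x - 3).
u(x) = -2·x·(3 − x)^2 vanishes at x = 0 and x = 3, so u ∈ H^1_0(0, 3). Differentiate via the product rule and integrate the resulting polynomials term by term.
  ∫_0^3 u² dx = ∫_0^3 (4*x^6 - 48*x^5 + 216*x^4 - 432*x^3 + 324*x^2) dx. Term by term:
    ∫_0^3 4*x^6 dx = 8748/7;  ∫_0^3 -48*x^5 dx = -5832;  ∫_0^3 216*x^4 dx = 52488/5;
    ∫_0^3 -432*x^3 dx = -8748;  ∫_0^3 324*x^2 dx = 2916.
  Sum: 8748/7 − 5832 + 52488/5 − 8748 + 2916 = 2916/35.
  ∫_0^3 (u')² dx = ∫_0^3 (36*x^4 - 288*x^3 + 792*x^2 - 864*x + 324) dx. Term by term:
    ∫_0^3 36*x^4 dx = 8748/5;  ∫_0^3 -288*x^3 dx = -5832;  ∫_0^3 792*x^2 dx = 7128;
    ∫_0^3 -864*x dx = -3888;  ∫_0^3 324 dx = 972.
  Sum: 8748/5 − 5832 + 7128 − 3888 + 972 = 648/5.
∫_0^3 u² dx = 2916/35, so ||u||_L² = 54*sqrt(35)/35.
∫_0^3 (u')² dx = 648/5, so ||u'||_L² = 18*sqrt(10)/5.
Ratio ||u||_L² / ||u'||_L² = 3*sqrt(14)/14.
Sharp Poincaré constant on H^1_0(0, 3) is C_P = L/π = 3/π, achieved by sin(π/3·x).
A polynomial bump cannot attain the sharp Poincaré constant (only the first sine eigenfunction does), so the ratio is strictly less than C_P, consistent with ||u||_L² ≤ C_P ||u'||_L².


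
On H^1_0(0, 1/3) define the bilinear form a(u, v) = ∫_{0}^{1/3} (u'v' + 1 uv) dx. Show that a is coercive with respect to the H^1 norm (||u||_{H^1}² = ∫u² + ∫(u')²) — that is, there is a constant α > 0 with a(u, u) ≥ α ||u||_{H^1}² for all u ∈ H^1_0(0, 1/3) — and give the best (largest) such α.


α = 1

Coercivity of a(·,·) on H^1_0(0, 1/3) means a(u, u) ≥ α ||u||_{H^1}² for every u ∈ H^1_0.
The interval has length L = 1/3, and Poincaré/coercivity depend only on L. Here a(u, u) = ∫(u')² + (1)·∫u².
Here c = 1 ≥ 1, so a(u,u) = ∫(u')² + c∫u² ≥ ∫(u')² + ∫u² = ||u||_{H^1}², i.e. α = 1 works. No larger α is possible: a(u,u) ≥ α||u||_{H^1}² means (1−α)∫(u')² ≥ (α−c)∫u², and for the modes u_n = sin(nπ(x−x₀)/L) (x₀ the left endpoint) one has ∫u_n²/∫(u_n')² = (L/(nπ))² → 0, so a(u_n,u_n)/||u_n||_{H^1}² → 1. Hence the optimal constant is α = 1.
Therefore α = 1.


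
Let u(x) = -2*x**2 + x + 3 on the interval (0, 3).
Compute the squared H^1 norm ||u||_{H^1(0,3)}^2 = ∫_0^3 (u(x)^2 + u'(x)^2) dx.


||u||_{H^1}^2 = 897/5

The H^1 norm (squared) on an interval (0, L) is
  ||u||_{H^1}^2 = ∫_0^L u(x)^2 dx + ∫_0^L u'(x)^2 dx.
Compute u'(x) = 1 - 4*x.
Then u(x)^2 = 4*x**4 - 4*x**3 - 11*x**2 + 6*x + 9 and u'(x)^2 = 16*x**2 - 8*x + 1.
Integrate each monomial from 0 to 3 using ∫_0^3 c·x^n dx = c·3^(n+1)/(n+1):
  ∫_0^3 u(x)^2 dx = ∫_0^3 (4*x^4 - 4*x^3 - 11*x^2 + 6*x + 9) dx. Term by term:
    ∫_0^3 4*x^4 dx = 972/5;  ∫_0^3 -4*x^3 dx = -81;  ∫_0^3 -11*x^2 dx = -99;
    ∫_0^3 6*x dx = 27;  ∫_0^3 9 dx = 27.
  Sum: 972/5 − 81 − 99 + 27 + 27 = 342/5.
  ∫_0^3 u'(x)^2 dx = ∫_0^3 (16*x^2 - 8*x + 1) dx. Term by term:
    ∫_0^3 16*x^2 dx = 144;  ∫_0^3 -8*x dx = -36;  ∫_0^3 1 dx = 3.
  Sum: 144 − 36 + 3 = 111.
Adding: ||u||_{H^1}^2 = 342/5 + 111 = 897/5.


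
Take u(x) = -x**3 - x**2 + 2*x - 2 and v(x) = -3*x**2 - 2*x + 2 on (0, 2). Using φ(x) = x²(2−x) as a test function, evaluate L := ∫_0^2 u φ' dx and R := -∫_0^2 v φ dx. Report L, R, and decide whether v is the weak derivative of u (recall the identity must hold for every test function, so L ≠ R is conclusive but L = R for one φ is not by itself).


LHS = 104/15, RHS = 104/15. Yes, v = u' weakly.

u(x) = -x**3 - x**2 + 2*x - 2, classical derivative u'(x) = -3*x**2 - 2*x + 2.
φ(x) = x²(2−x), so φ'(x) = x*(4 - 3*x).
Note φ(0) = φ(2) = 0, so the boundary term u·φ vanishes.
LHS = ∫_0^2 u(x) φ'(x) dx = ∫_0^2 (3*x^5 - x^4 - 10*x^3 + 14*x^2 - 8*x) dx. Term by term:
  ∫_0^2 3*x^5 dx = 32;  ∫_0^2 -x^4 dx = -32/5;  ∫_0^2 -10*x^3 dx = -40;
  ∫_0^2 14*x^2 dx = 112/3;  ∫_0^2 -8*x dx = -16.
Sum: 32 − 32/5 − 40 + 112/3 − 16 = 104/15.
So LHS = 104/15.
∫_0^2 v(x) φ(x) dx = ∫_0^2 (3*x^5 - 4*x^4 - 6*x^3 + 4*x^2) dx. Term by term:
  ∫_0^2 3*x^5 dx = 32;  ∫_0^2 -4*x^4 dx = -128/5;  ∫_0^2 -6*x^3 dx = -24;
  ∫_0^2 4*x^2 dx = 32/3.
Sum: 32 − 128/5 − 24 + 32/3 = -104/15.
So RHS = -∫_0^2 v(x) φ(x) dx = 104/15.
LHS = RHS, so the identity holds for this test φ.
Moreover u is smooth here and v(x) = u'(x) = -3*x**2 - 2*x + 2 pointwise, so the identity holds for every test function. Hence v is the weak derivative of u.


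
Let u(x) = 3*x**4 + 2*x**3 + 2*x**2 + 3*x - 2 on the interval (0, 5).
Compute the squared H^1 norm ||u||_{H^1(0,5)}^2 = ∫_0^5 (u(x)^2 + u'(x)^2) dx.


||u||_{H^1}^2 = 204719905/42

The H^1 norm (squared) on an interval (0, L) is
  ||u||_{H^1}^2 = ∫_0^L u(x)^2 dx + ∫_0^L u'(x)^2 dx.
Compute u'(x) = 12*x**3 + 6*x**2 + 4*x + 3.
Then u(x)^2 = 9*x**8 + 12*x**7 + 16*x**6 + 26*x**5 + 4*x**4 + 4*x**3 + x**2 - 12*x + 4 and u'(x)^2 = 144*x**6 + 144*x**5 + 132*x**4 + 120*x**3 + 52*x**2 + 24*x + 9.
Integrate each monomial from 0 to 5 using ∫_0^5 c·x^n dx = c·5^(n+1)/(n+1):
  ∫_0^5 u(x)^2 dx = ∫_0^5 (9*x^8 + 12*x^7 + 16*x^6 + 26*x^5 + 4*x^4 + 4*x^3 + x^2 - 12*x + 4) dx. Term by term:
    ∫_0^5 9*x^8 dx = 1953125;  ∫_0^5 12*x^7 dx = 1171875/2;  ∫_0^5 16*x^6 dx = 1250000/7;
    ∫_0^5 26*x^5 dx = 203125/3;  ∫_0^5 4*x^4 dx = 2500;  ∫_0^5 4*x^3 dx = 625;
    ∫_0^5 x^2 dx = 125/3;  ∫_0^5 -12*x dx = -150;  ∫_0^5 4 dx = 20.
  Sum: 1953125 + 1171875/2 + 1250000/7 + 203125/3 + 2500 + 625 + 125/3 − 150 + 20 = 39037305/14.
  ∫_0^5 u'(x)^2 dx = ∫_0^5 (144*x^6 + 144*x^5 + 132*x^4 + 120*x^3 + 52*x^2 + 24*x + 9) dx. Term by term:
    ∫_0^5 144*x^6 dx = 11250000/7;  ∫_0^5 144*x^5 dx = 375000;  ∫_0^5 132*x^4 dx = 82500;
    ∫_0^5 120*x^3 dx = 18750;  ∫_0^5 52*x^2 dx = 6500/3;  ∫_0^5 24*x dx = 300;
    ∫_0^5 9 dx = 45.
  Sum: 11250000/7 + 375000 + 82500 + 18750 + 6500/3 + 300 + 45 = 43803995/21.
Adding: ||u||_{H^1}^2 = 39037305/14 + 43803995/21 = 204719905/42.


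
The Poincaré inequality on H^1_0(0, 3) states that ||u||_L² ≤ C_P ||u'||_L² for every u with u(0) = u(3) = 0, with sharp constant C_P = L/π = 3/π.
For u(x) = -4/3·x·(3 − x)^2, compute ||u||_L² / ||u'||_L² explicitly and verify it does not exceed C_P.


||u||_L² / ||u'||_L² = 3*sqrt(14)/14 < C_P = 3/π.

u(x) = -4/3·x·(3 − x)^2, so u'(x) = 4*(1 - x)*(x - 3).
u(x) = -4/3·x·(3 − x)^2 vanishes at x = 0 and x = 3, so u ∈ H^1_0(0, 3). Differentiate via the product rule and integrate the resulting polynomials term by term.
  ∫_0^3 u² dx = ∫_0^3 (16*x^6/9 - 64*x^5/3 + 96*x^4 - 192*x^3 + 144*x^2) dx. Term by term:
    ∫_0^3 16*x^6/9 dx = 3888/7;  ∫_0^3 -64*x^5/3 dx = -2592;  ∫_0^3 96*x^4 dx = 23328/5;
    ∫_0^3 -192*x^3 dx = -3888;  ∫_0^3 144*x^2 dx = 1296.
  Sum: 3888/7 − 2592 + 23328/5 − 3888 + 1296 = 1296/35.
  ∫_0^3 (u')² dx = ∫_0^3 (16*x^4 - 128*x^3 + 352*x^2 - 384*x + 144) dx. Term by term:
    ∫_0^3 16*x^4 dx = 3888/5;  ∫_0^3 -128*x^3 dx = -2592;  ∫_0^3 352*x^2 dx = 3168;
    ∫_0^3 -384*x dx = -1728;  ∫_0^3 144 dx = 432.
  Sum: 3888/5 − 2592 + 3168 − 1728 + 432 = 288/5.
∫_0^3 u² dx = 1296/35, so ||u||_L² = 36*sqrt(35)/35.
∫_0^3 (u')² dx = 288/5, so ||u'||_L² = 12*sqrt(10)/5.
Ratio ||u||_L² / ||u'||_L² = 3*sqrt(14)/14.
Sharp Poincaré constant on H^1_0(0, 3) is C_P = L/π = 3/π, achieved by sin(π/3·x).
A polynomial bump cannot attain the sharp Poincaré constant (only the first sine eigenfunction does), so the ratio is strictly less than C_P, consistent with ||u||_L² ≤ C_P ||u'||_L².


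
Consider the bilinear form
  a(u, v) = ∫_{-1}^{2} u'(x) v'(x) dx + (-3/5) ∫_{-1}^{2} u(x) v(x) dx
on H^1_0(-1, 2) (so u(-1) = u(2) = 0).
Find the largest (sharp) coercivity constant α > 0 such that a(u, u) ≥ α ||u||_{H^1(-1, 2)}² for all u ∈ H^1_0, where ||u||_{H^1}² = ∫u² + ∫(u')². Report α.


α = (-27/5 + π^2)/(9 + π^2)

Coercivity of a(·,·) on H^1_0(-1, 2) means a(u, u) ≥ α ||u||_{H^1}² for every u ∈ H^1_0.
The interval has length L = 3, and Poincaré/coercivity depend only on L. Here a(u, u) = ∫(u')² + (-3/5)·∫u².
Here c = -3/5 < 0 with |c| < (π/L)² = π^2/9, so coercivity still holds. The condition a(u,u) ≥ α||u||_{H^1}² reads (1−α)∫(u')² ≥ (α−c)∫u². Any admissible α is ≤ 1 (rapidly oscillating u have ∫u²/∫(u')² → 0), and α = 1 would force 0 ≥ (1−c)∫u², impossible since c < 1; so 1−α > 0. By the sharp Poincaré inequality on H^1_0 of an interval of length L, ∫(u')² ≥ (π/L)²∫u² with equality for the first sine mode sin(π(x−x₀)/L) (x₀ the left endpoint), so the inequality holds for all u iff (1−α)(π/L)² ≥ α − c, i.e. α ≤ ((π/L)² + c)/((π/L)² + 1) = (1 + c(L/π)²)/(1 + (L/π)²). (Direct route, valid since c ≤ 0: Poincaré gives c∫u² ≥ c(L/π)²∫(u')², so a(u,u) ≥ (1 + c(L/π)²)∫(u')², while ||u||_{H^1}² ≤ (1 + (L/π)²)∫(u')²; dividing yields the same α.) With (π/L)² = π^2/9 and c = -3/5, the largest admissible constant is α = ((π/L)² + c)/((π/L)² + 1).
Simplifying, α = (-27/5 + π^2)/(9 + π^2).


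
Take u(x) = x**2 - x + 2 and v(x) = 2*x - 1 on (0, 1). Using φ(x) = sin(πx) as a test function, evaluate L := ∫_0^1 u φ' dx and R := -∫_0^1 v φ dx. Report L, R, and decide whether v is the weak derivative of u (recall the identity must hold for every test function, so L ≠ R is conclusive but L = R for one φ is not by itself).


LHS = 0, RHS = 0. Yes, v = u' weakly.

u(x) = x**2 - x + 2, classical derivative u'(x) = 2*x - 1.
φ(x) = sin(πx), so φ'(x) = π*cos(π*x).
Note φ(0) = φ(1) = 0, so the boundary term u·φ vanishes.
LHS = ∫_0^1 u(x) φ'(x) dx = ∫_0^1 (π*x^2*cos(π*x) - π*x*cos(π*x) + 2*π*cos(π*x)) dx. Term by term:
  ∫_0^1 2*π*cos(π*x) dx = 0;  ∫_0^1 π*x^2*cos(π*x) dx = -2/π;  ∫_0^1 -π*x*cos(π*x) dx = 2/π.
Sum: 0 − 2/π + 2/π = 0.
So LHS = 0.
∫_0^1 v(x) φ(x) dx = ∫_0^1 (2*x*sin(π*x) - sin(π*x)) dx. Term by term:
  ∫_0^1 -sin(π*x) dx = -2/π;  ∫_0^1 2*x*sin(π*x) dx = 2/π.
Sum: -2/π + 2/π = 0.
So RHS = -∫_0^1 v(x) φ(x) dx = 0.
LHS = RHS, so the identity holds for this test φ.
Moreover u is smooth here and v(x) = u'(x) = 2*x - 1 pointwise, so the identity holds for every test function. Hence v is the weak derivative of u.


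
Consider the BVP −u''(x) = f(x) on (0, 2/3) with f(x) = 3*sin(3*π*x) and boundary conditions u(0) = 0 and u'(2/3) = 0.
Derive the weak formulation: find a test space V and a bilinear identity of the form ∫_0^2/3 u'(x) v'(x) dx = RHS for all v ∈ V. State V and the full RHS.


V = {v ∈ H^1(0, 2/3) : v(0) = 0} (test functions vanish at x = 0 where u is specified); weak form: ∫_0^2/3 u'v' dx = ∫_0^2/3 (3*sin(3*π*x)) v dx for all v ∈ V.

Multiply both sides by a test function v and integrate from 0 to 2/3:
  ∫_0^2/3 −u''(x) v(x) dx = ∫_0^2/3 f(x) v(x) dx.
Integrate the LHS by parts once:
  ∫_0^2/3 −u'' v dx = −[u'(x) v(x)]_0^2/3 + ∫_0^2/3 u'(x) v'(x) dx.
Thus ∫_0^2/3 u'(x) v'(x) dx = ∫_0^2/3 f(x) v(x) dx + [u'(x) v(x)]_0^2/3.
Choose V so that boundary terms are either known or forced to vanish.
Mixed BC: u(0) = 0 (Dirichlet) and u'(2/3) = 0 (Neumann). Define V = {v ∈ H^1(0, 2/3) : v(0) = 0}. Then [u' v]_0^2/3 = u'(2/3)·v(2/3) − u'(0)·0 = 0.
Weak formulation: find u (satisfying any essential BC) such that ∫_0^2/3 u'(x) v'(x) dx = ∫_0^2/3 f v dx for all v ∈ V (Dirichlet at 0 absorbed into V; the Neumann datum at x = 2/3 is zero, so no boundary term remains).
Substituting f(x) = 3*sin(3*π*x), the right-hand side is ∫_0^2/3 (3*sin(3*π*x)) v dx.


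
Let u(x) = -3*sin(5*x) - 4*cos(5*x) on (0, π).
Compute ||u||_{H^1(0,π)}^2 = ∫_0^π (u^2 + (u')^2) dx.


||u||_{H^1(0,π)}^2 = 325*π

u'(x) = 20*sin(5*x) - 15*cos(5*x).
Expand u² and (u')² and integrate term by term on (0, π), using: for integers n ≥ 1, ∫_0^π sin²(nx) dx = ∫_0^π cos²(nx) dx = π/2; for n ≠ n', ∫_0^π sin(nx)sin(n'x) dx = ∫_0^π cos(nx)cos(n'x) dx = 0; and by product-to-sum, ∫_0^π sin(nx)cos(n'x) dx = ½∫_0^π [sin((n+n')x) + sin((n−n')x)] dx, which is 0 when n+n' is even and 2n/(n²−n'²) when n+n' is odd (it need not vanish on (0, π)).
  u² squared terms: (-4)²·∫cos(5x)² dx = 16·π/2 = 8*π;  (-3)²·∫sin(5x)² dx = 9·π/2 = 9*π/2.
  u² cross terms: 2·(-4)·(-3)·∫cos(5x)·sin(5x) dx = 24·(0) = 0.
  So ∫_0^π u² dx = 8*π + 9*π/2 + 0 = 25*π/2.
  (u')² squared terms: (-15)²·∫cos(5x)² dx = 225·π/2 = 225*π/2;  (20)²·∫sin(5x)² dx = 400·π/2 = 200*π.
  (u')² cross terms: 2·(-15)·(20)·∫cos(5x)·sin(5x) dx = -600·(0) = 0.
  So ∫_0^π (u')² dx = 225*π/2 + 200*π + 0 = 625*π/2.
||u||_{H^1}^2 = (25*π/2) + (625*π/2) = 325*π.
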